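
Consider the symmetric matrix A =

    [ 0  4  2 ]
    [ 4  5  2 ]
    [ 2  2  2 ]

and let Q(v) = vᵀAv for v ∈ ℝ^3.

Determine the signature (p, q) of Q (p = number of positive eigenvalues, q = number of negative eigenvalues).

By Sylvester's law of inertia any congruent diagonalization of A has 2 positive, 1 negative and 0 zero entries.

(2, 1)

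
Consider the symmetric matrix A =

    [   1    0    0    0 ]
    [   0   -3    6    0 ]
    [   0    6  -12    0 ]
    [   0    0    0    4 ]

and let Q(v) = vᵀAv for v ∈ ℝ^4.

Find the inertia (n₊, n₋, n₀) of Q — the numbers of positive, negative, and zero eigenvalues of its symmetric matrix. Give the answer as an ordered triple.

(2, 1, 1)

Applying the same elementary operations to the rows and columns of A produces a congruent diagonal matrix with entries 1, -3, 0, 4.
So there are 2 positive, 1 negative, 1 zero pivots.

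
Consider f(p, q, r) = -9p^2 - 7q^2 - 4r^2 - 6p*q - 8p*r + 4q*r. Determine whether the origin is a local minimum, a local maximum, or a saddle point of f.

local maximum

The Hessian at the origin is H = [[-18, -6, -8], [-6, -14, 4], [-8, 4, -8]].
Applying the same elementary operations to the rows and columns of H produces a congruent diagonal matrix with entries -18, -12, -20/27.
Counting signs: 3 negative.
H is negative definite, so the origin is a strict local maximum.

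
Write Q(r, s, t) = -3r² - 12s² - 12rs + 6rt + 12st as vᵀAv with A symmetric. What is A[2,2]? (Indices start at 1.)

The coefficient of s² in Q is -12, and that is exactly A[2,2].

-12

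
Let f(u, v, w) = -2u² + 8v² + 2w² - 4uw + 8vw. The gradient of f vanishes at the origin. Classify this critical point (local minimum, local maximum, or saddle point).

The Hessian at the origin is H = [[-4, 0, -4], [0, 16, 8], [-4, 8, 4]].
Applying the same elementary operations to the rows and columns of H produces a congruent diagonal matrix with entries -4, 16, 4.
Counting signs: 2 positive, 1 negative.
H is indefinite, so the origin is a saddle point.

saddle point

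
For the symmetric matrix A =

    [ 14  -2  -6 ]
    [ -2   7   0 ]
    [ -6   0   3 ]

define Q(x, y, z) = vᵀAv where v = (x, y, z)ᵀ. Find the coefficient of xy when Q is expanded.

The coefficient of xy is A[1,2] + A[2,1] = 2·(-2) = -4.

-4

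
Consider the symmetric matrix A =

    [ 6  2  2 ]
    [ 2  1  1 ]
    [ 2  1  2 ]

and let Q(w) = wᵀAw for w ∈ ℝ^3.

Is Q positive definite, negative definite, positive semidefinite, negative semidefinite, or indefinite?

positive definite

Leading principal minors: Δ_1 = 6, Δ_2 = 2, Δ_3 = 2.
All leading principal minors are positive, so by Sylvester's criterion Q is positive definite.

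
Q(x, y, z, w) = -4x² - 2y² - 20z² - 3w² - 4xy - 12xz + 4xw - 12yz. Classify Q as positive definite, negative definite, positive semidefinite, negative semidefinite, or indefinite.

negative definite

The symmetric matrix of Q is A = [[-4, -2, -6, 2], [-2, -2, -6, 0], [-6, -6, -20, 0], [2, 0, 0, -3]].
Leading principal minors: Δ_1 = -4, Δ_2 = 4, Δ_3 = -8, Δ_4 = 8.
The signs alternate starting with Δ_1 < 0, so by Sylvester's criterion Q is negative definite.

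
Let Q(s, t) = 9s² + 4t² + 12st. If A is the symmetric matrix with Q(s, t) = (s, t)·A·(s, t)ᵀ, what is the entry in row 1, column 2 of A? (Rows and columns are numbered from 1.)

6

The coefficient of s·t in Q is 12. For a symmetric A this equals A[1,2] + A[2,1] = 2·A[1,2].
So A[1,2] = 12/2 = 6.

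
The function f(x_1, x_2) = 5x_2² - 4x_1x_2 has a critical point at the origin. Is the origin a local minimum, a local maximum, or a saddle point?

The Hessian at the origin is H = [[0, -4], [-4, 10]].
det H = 0·10 − (-4)² = -16 < 0, so H is indefinite.
Therefore the origin is a saddle point.

saddle point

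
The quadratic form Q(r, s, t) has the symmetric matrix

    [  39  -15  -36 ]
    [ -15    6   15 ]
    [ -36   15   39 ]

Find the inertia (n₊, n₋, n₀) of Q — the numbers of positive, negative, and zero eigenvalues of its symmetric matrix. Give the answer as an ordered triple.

Congruent diagonalization of A (simultaneous row and column reduction) yields pivots 39, 3/13, 0.
So there are 2 positive, 1 zero pivots.

(2, 0, 1)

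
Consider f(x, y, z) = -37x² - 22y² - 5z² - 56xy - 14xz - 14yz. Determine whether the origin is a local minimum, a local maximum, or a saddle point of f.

local maximum

The Hessian at the origin is H = [[-74, -56, -14], [-56, -44, -14], [-14, -14, -10]].
An LDLᵀ factorisation of H has diagonal entries -74, -60/37, -1/5.
Counting signs: 3 negative.
H is negative definite, so the origin is a strict local maximum.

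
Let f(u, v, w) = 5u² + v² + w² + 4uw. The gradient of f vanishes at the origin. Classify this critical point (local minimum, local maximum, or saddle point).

local minimum

The Hessian at the origin is H = [[10, 0, 4], [0, 2, 0], [4, 0, 2]].
Row-reducing H symmetrically gives the diagonal entries 10, 2, 2/5.
Counting signs: 3 positive.
H is positive definite, so the origin is a strict local minimum.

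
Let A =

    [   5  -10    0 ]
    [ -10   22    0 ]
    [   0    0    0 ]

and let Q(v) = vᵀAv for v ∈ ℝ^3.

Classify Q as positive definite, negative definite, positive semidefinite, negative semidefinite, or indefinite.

positive semidefinite

Symmetric row and column elimination reduces A to a congruent diagonal form with pivots 5, 2, 0.
So there are 2 positive, 1 zero pivots.
Hence Q is positive semidefinite.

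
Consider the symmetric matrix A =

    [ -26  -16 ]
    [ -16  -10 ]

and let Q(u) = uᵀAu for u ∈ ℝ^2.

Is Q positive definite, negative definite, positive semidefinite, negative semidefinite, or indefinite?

For the 2×2 matrix [[-26, -16], [-16, -10]]: det = -26·-10 − (-16)² = 4, trace = -36.
det > 0 so both eigenvalues share the sign of the trace; trace = -36 < 0 ⇒ both negative.

negative definite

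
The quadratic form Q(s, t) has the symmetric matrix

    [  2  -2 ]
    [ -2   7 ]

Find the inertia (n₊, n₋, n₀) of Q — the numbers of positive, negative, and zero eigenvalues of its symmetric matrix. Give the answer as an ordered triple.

(2, 0, 0)

Symmetric row and column elimination reduces A to a congruent diagonal form with pivots 2, 5.
So there are 2 positive pivots.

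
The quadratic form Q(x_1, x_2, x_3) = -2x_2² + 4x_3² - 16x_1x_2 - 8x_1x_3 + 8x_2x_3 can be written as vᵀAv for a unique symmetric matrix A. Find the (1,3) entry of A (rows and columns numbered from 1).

The coefficient of x_1·x_3 in Q is -8. For a symmetric A this equals A[1,3] + A[3,1] = 2·A[1,3].
So A[1,3] = -8/2 = -4.

-4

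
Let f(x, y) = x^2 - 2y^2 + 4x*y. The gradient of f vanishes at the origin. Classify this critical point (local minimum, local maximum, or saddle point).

The Hessian at the origin is H = [[2, 4], [4, -4]].
det H = 2·-4 − (4)² = -24 < 0, so H is indefinite.
Therefore the origin is a saddle point.

saddle point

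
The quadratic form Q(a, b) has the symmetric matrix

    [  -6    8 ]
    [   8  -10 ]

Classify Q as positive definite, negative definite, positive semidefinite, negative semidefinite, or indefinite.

An LDLᵀ factorisation of A has diagonal entries -6, 2/3.
Counting signs: 1 positive, 1 negative.
Hence Q is indefinite.

indefinite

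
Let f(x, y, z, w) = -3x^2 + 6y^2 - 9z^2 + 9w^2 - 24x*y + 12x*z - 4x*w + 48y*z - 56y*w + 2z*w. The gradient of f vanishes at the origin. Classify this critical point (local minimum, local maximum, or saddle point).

saddle point

The Hessian at the origin is H = [[-6, -24, 12, -4], [-24, 12, 48, -56], [12, 48, -18, 2], [-4, -56, 2, 18]].
Row-reducing H symmetrically gives the diagonal entries -6, 108, 6, -4/27.
So there are 2 positive, 2 negative pivots.
H is indefinite, so the origin is a saddle point.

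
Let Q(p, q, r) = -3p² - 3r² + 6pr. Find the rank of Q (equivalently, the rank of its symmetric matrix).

The associated matrix is A = [[-3, 0, 3], [0, 0, 0], [3, 0, -3]].
Symmetric row and column elimination reduces A to a congruent diagonal form with pivots -3, 0, 0.
Counting signs: 1 negative, 2 zero.
The rank is the number of nonzero pivots: 1.

1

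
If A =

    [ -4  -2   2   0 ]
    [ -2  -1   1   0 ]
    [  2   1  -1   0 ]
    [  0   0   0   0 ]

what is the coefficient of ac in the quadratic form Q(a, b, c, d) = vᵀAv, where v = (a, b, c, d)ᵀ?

4

The coefficient of ac is A[1,3] + A[3,1] = 2·2 = 4.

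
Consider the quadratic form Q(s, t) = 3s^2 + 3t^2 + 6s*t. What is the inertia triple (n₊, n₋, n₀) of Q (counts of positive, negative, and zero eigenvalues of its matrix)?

(1, 0, 1)

Write A = [[3, 3], [3, 3]].
Symmetric row and column elimination reduces A to a congruent diagonal form with pivots 3, 0.
So there are 1 positive, 1 zero pivots.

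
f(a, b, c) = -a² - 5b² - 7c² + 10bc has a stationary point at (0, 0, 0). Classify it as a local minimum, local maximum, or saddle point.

local maximum

The Hessian at the origin is H = [[-2, 0, 0], [0, -10, 10], [0, 10, -14]].
Applying the same elementary operations to the rows and columns of H produces a congruent diagonal matrix with entries -2, -10, -4.
That gives 3 negative pivots.
H is negative definite, so the origin is a strict local maximum.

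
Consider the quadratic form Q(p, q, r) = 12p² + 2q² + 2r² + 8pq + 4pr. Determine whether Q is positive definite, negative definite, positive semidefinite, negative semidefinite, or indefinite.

positive definite

The symmetric matrix of Q is A = [[12, 4, 2], [4, 2, 0], [2, 0, 2]].
Leading principal minors: Δ_1 = 12, Δ_2 = 8, Δ_3 = 8.
All leading principal minors are positive, so by Sylvester's criterion Q is positive definite.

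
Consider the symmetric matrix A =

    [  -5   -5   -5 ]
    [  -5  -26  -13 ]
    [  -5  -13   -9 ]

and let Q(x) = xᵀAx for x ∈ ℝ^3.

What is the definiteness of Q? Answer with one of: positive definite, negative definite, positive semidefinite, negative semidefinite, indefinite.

Congruent diagonalization of A (simultaneous row and column reduction) yields pivots -5, -21, -20/21.
Counting signs: 3 negative.
Hence Q is negative definite.

negative definite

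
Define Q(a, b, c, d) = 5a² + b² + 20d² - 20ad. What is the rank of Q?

2

Write A = [[5, 0, 0, -10], [0, 1, 0, 0], [0, 0, 0, 0], [-10, 0, 0, 20]].
Symmetric row and column elimination reduces A to a congruent diagonal form with pivots 5, 1, 0, 0.
Counting signs: 2 positive, 2 zero.
The rank is the number of nonzero pivots: 2.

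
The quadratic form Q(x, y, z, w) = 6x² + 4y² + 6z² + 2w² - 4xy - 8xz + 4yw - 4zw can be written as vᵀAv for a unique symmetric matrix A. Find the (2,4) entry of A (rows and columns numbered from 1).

2

The coefficient of y·w in Q is 4. For a symmetric A this equals A[2,4] + A[4,2] = 2·A[2,4].
So A[2,4] = 4/2 = 2.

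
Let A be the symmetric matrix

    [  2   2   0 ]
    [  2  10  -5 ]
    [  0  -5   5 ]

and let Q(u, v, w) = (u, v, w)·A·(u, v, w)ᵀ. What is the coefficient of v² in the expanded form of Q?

10

The coefficient of v² is the diagonal entry A[2,2] = 10.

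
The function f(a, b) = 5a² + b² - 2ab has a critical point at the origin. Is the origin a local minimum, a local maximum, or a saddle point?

The Hessian at the origin is H = [[10, -2], [-2, 2]].
det H = 10·2 − (-2)² = 16 > 0 and H[1,1] = 10 > 0, so H is positive definite.
Therefore the origin is a local minimum.

local minimum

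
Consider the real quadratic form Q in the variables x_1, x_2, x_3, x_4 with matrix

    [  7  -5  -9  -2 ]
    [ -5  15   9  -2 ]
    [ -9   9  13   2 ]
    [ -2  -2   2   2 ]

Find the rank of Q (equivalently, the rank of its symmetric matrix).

4

Congruent diagonalization of A (simultaneous row and column reduction) yields pivots 7, 80/7, 17/20, 6/17.
That gives 4 positive pivots.
The rank is the number of nonzero pivots: 4.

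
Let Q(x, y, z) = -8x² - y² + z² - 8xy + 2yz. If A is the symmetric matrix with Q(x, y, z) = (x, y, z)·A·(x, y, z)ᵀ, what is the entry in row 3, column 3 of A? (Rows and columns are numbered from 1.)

The coefficient of z² in Q is 1, and that is exactly A[3,3].

1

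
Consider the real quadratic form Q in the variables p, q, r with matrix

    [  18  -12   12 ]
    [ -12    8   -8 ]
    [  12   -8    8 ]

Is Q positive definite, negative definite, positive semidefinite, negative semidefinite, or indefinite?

positive semidefinite

Congruent diagonalization of A (simultaneous row and column reduction) yields pivots 18, 0, 0.
Counting signs: 1 positive, 2 zero.
Hence Q is positive semidefinite.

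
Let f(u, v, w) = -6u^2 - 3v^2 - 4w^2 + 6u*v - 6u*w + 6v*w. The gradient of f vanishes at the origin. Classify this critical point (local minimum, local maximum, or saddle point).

The Hessian at the origin is H = [[-12, 6, -6], [6, -6, 6], [-6, 6, -8]].
Row-reducing H symmetrically gives the diagonal entries -12, -3, -2.
That gives 3 negative pivots.
H is negative definite, so the origin is a strict local maximum.

local maximum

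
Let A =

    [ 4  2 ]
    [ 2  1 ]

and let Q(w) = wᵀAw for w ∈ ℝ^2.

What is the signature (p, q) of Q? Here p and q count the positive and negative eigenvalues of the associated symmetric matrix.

(1, 0)

Congruent diagonalization of A (simultaneous row and column reduction) yields pivots 4, 0.
So there are 1 positive, 1 zero pivots.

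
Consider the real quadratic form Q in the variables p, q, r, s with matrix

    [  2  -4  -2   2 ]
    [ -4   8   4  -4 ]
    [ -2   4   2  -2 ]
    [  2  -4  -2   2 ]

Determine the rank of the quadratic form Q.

1

Congruent diagonalization of A (simultaneous row and column reduction) yields pivots 2, 0, 0, 0.
So there are 1 positive, 3 zero pivots.
The rank is the number of nonzero pivots: 1.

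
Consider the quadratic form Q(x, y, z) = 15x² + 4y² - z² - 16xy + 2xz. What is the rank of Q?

2

Write A = [[15, -8, 1], [-8, 4, 0], [1, 0, -1]].
Row-reducing A symmetrically gives the diagonal entries 15, -4/15, 0.
Counting signs: 1 positive, 1 negative, 1 zero.
The rank is the number of nonzero pivots: 2.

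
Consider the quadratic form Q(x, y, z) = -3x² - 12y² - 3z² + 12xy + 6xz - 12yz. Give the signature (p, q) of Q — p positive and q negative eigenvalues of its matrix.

The symmetric matrix is A = [[-3, 6, 3], [6, -12, -6], [3, -6, -3]].
Symmetric row and column elimination reduces A to a congruent diagonal form with pivots -3, 0, 0.
That gives 1 negative, 2 zero pivots.

(0, 1)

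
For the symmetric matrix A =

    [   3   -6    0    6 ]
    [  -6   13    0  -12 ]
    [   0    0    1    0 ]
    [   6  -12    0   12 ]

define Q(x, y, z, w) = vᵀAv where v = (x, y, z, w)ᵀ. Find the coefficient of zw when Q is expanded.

0

The coefficient of zw is A[3,4] + A[4,3] = 2·0 = 0.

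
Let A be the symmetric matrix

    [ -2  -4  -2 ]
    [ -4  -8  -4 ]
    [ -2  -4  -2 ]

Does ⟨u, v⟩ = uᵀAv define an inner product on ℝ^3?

no

Symmetric row and column elimination reduces A to a congruent diagonal form with pivots -2, 0, 0.
That gives 1 negative, 2 zero pivots.
Hence Q is negative semidefinite.
⟨·,·⟩ is an inner product exactly when A is positive definite.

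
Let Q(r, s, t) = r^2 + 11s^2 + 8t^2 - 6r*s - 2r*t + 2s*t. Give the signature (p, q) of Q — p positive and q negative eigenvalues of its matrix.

(3, 0)

Write A = [[1, -3, -1], [-3, 11, 1], [-1, 1, 8]].
Congruent diagonalization of A (simultaneous row and column reduction) yields pivots 1, 2, 5.
So there are 3 positive pivots.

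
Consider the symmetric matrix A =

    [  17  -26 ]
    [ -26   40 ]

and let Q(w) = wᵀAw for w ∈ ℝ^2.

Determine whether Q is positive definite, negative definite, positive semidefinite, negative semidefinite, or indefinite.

Leading principal minors: Δ_1 = 17, Δ_2 = 4.
All leading principal minors are positive, so by Sylvester's criterion Q is positive definite.

positive definite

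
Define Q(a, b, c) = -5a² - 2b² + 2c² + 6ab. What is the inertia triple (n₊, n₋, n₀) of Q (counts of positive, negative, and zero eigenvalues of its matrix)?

(1, 2, 0)

The associated matrix is A = [[-5, 3, 0], [3, -2, 0], [0, 0, 2]].
Congruent diagonalization of A (simultaneous row and column reduction) yields pivots -5, -1/5, 2.
Counting signs: 1 positive, 2 negative.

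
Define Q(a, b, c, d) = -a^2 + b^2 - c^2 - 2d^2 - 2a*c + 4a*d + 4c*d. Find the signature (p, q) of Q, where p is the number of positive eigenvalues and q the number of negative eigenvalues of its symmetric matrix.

Write A = [[-1, 0, -1, 2], [0, 1, 0, 0], [-1, 0, -1, 2], [2, 0, 2, -2]].
Congruent diagonalization of A (simultaneous row and column reduction) yields pivots -1, 1, 0, 2.
So there are 2 positive, 1 negative, 1 zero pivots.

(2, 1)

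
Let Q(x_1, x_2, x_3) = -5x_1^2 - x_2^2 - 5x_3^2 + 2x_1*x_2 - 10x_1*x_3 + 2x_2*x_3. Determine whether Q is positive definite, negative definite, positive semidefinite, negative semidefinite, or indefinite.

negative semidefinite

Write A = [[-5, 1, -5], [1, -1, 1], [-5, 1, -5]].
Congruent diagonalization of A (simultaneous row and column reduction) yields pivots -5, -4/5, 0.
Counting signs: 2 negative, 1 zero.
Hence Q is negative semidefinite.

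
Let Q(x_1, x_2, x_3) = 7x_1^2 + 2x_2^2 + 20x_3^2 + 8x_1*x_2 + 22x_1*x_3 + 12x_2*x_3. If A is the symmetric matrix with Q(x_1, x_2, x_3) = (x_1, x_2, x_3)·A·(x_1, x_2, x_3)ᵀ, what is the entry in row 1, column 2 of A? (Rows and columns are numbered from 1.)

4

The coefficient of x_1·x_2 in Q is 8. For a symmetric A this equals A[1,2] + A[2,1] = 2·A[1,2].
So A[1,2] = 8/2 = 4.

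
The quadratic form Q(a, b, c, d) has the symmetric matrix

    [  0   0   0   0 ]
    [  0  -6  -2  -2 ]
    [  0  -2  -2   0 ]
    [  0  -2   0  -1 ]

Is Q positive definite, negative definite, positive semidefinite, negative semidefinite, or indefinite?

Symmetric row and column elimination reduces A to a congruent diagonal form with pivots 0, -6, -4/3, 0.
So there are 2 negative, 2 zero pivots.
Hence Q is negative semidefinite.

negative semidefinite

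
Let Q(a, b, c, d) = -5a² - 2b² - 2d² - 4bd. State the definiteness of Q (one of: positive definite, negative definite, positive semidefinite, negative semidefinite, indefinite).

negative semidefinite

Write A = [[-5, 0, 0, 0], [0, -2, 0, -2], [0, 0, 0, 0], [0, -2, 0, -2]].
Symmetric row and column elimination reduces A to a congruent diagonal form with pivots -5, -2, 0, 0.
So there are 2 negative, 2 zero pivots.
Hence Q is negative semidefinite.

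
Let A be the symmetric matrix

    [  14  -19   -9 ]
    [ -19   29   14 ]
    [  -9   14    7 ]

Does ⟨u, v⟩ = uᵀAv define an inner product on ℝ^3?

Applying the same elementary operations to the rows and columns of A produces a congruent diagonal matrix with entries 14, 45/14, 2/9.
So there are 3 positive pivots.
Hence Q is positive definite.
⟨·,·⟩ is an inner product exactly when A is positive definite.

yes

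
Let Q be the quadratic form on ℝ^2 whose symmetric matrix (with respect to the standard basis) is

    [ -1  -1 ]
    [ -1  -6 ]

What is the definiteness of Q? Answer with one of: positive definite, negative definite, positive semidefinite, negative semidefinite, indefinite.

negative definite

Congruent diagonalization of A (simultaneous row and column reduction) yields pivots -1, -5.
So there are 2 negative pivots.
Hence Q is negative definite.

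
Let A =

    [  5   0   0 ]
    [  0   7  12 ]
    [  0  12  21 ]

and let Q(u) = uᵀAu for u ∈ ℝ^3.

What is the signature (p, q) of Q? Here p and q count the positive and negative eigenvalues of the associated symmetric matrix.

Congruent diagonalization of A (simultaneous row and column reduction) yields pivots 5, 7, 3/7.
So there are 3 positive pivots.

(3, 0)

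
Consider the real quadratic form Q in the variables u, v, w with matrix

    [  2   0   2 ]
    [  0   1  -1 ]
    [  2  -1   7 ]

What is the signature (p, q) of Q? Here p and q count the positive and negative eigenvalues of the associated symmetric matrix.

Symmetric row and column elimination reduces A to a congruent diagonal form with pivots 2, 1, 4.
Counting signs: 3 positive.

(3, 0)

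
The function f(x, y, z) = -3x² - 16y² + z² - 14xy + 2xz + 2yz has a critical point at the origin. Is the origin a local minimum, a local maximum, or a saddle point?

The Hessian at the origin is H = [[-6, -14, 2], [-14, -32, 2], [2, 2, 2]].
Symmetric row and column elimination reduces H to a congruent diagonal form with pivots -6, 2/3, -8.
That gives 1 positive, 2 negative pivots.
H is indefinite, so the origin is a saddle point.

saddle point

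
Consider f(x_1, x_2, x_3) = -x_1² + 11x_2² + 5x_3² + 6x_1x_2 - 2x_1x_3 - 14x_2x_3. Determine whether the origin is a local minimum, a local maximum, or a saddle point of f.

saddle point

The Hessian at the origin is H = [[-2, 6, -2], [6, 22, -14], [-2, -14, 10]].
An LDLᵀ factorisation of H has diagonal entries -2, 40, 2.
So there are 2 positive, 1 negative pivots.
H is indefinite, so the origin is a saddle point.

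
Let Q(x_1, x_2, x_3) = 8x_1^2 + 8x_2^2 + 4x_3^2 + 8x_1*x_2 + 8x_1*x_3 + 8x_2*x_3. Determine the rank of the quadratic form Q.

3

The associated matrix is A = [[8, 4, 4], [4, 8, 4], [4, 4, 4]].
Applying the same elementary operations to the rows and columns of A produces a congruent diagonal matrix with entries 8, 6, 4/3.
Counting signs: 3 positive.
The rank is the number of nonzero pivots: 3.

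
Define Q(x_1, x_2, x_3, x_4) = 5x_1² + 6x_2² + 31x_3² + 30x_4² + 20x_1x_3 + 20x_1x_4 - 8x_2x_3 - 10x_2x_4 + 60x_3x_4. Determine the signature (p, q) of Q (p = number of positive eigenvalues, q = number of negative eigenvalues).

The symmetric matrix is A = [[5, 0, 10, 10], [0, 6, -4, -5], [10, -4, 31, 30], [10, -5, 30, 30]].
Row-reducing A symmetrically gives the diagonal entries 5, 6, 25/3, 1/2.
Counting signs: 4 positive.

(4, 0)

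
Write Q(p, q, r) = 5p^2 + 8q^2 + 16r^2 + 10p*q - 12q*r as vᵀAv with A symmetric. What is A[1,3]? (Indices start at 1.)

The coefficient of p·r in Q is 0. For a symmetric A this equals A[1,3] + A[3,1] = 2·A[1,3].
So A[1,3] = 0/2 = 0.

0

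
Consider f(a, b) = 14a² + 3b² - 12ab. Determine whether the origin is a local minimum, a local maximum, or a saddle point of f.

local minimum

The Hessian at the origin is H = [[28, -12], [-12, 6]].
det H = 28·6 − (-12)² = 24 > 0 and H[1,1] = 28 > 0, so H is positive definite.
Therefore the origin is a local minimum.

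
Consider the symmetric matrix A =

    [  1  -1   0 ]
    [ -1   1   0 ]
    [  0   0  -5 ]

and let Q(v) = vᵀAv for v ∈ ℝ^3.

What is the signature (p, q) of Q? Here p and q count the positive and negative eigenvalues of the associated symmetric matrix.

Congruent diagonalization of A (simultaneous row and column reduction) yields pivots 1, 0, -5.
So there are 1 positive, 1 negative, 1 zero pivots.

(1, 1)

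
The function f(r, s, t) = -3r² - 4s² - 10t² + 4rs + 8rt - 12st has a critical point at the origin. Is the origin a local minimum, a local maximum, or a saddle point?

local maximum

The Hessian at the origin is H = [[-6, 4, 8], [4, -8, -12], [8, -12, -20]].
Applying the same elementary operations to the rows and columns of H produces a congruent diagonal matrix with entries -6, -16/3, -1.
Counting signs: 3 negative.
H is negative definite, so the origin is a strict local maximum.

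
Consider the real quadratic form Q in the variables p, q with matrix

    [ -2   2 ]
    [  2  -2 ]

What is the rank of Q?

1

Congruent diagonalization of A (simultaneous row and column reduction) yields pivots -2, 0.
Counting signs: 1 negative, 1 zero.
The rank is the number of nonzero pivots: 1.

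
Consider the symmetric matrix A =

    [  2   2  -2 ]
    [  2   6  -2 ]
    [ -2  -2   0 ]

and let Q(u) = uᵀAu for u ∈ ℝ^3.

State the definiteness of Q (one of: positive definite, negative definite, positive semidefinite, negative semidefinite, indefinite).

indefinite

Congruent diagonalization of A (simultaneous row and column reduction) yields pivots 2, 4, -2.
Counting signs: 2 positive, 1 negative.
Hence Q is indefinite.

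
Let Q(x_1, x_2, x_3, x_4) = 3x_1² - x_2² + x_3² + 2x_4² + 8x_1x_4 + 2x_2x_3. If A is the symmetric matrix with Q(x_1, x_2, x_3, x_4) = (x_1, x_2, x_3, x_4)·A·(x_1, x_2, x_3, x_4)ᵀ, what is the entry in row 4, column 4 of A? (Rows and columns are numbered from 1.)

The coefficient of x_4² in Q is 2, and that is exactly A[4,4].

2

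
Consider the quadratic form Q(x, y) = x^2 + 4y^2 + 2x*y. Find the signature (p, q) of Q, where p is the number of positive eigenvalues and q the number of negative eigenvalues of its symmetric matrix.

The symmetric matrix is A = [[1, 1], [1, 4]].
Congruent diagonalization of A (simultaneous row and column reduction) yields pivots 1, 3.
Counting signs: 2 positive.

(2, 0)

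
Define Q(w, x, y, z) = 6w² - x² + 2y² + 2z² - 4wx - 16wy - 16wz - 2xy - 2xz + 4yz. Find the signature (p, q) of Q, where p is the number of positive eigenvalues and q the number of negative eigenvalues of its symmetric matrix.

(1, 2)

The associated matrix is A = [[6, -2, -8, -8], [-2, -1, -1, -1], [-8, -1, 2, 2], [-8, -1, 2, 2]].
Symmetric row and column elimination reduces A to a congruent diagonal form with pivots 6, -5/3, -3/5, 0.
Counting signs: 1 positive, 2 negative, 1 zero.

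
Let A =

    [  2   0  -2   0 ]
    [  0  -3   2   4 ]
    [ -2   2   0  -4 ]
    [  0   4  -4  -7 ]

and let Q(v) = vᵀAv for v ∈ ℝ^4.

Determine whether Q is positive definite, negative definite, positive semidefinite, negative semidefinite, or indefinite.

indefinite

Applying the same elementary operations to the rows and columns of A produces a congruent diagonal matrix with entries 2, -3, -2/3, 1.
So there are 2 positive, 2 negative pivots.
Hence Q is indefinite.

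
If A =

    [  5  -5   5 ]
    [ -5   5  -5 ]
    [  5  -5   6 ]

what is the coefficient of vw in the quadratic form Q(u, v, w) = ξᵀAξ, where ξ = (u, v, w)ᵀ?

-10

The coefficient of vw is A[2,3] + A[3,2] = 2·(-5) = -10.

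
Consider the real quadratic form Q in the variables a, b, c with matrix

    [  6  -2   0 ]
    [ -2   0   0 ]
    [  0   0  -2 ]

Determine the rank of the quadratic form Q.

An LDLᵀ factorisation of A has diagonal entries 6, -2/3, -2.
Counting signs: 1 positive, 2 negative.
The rank is the number of nonzero pivots: 3.

3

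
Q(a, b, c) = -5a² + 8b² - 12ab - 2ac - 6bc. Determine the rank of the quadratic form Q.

3

The associated matrix is A = [[-5, -6, -1], [-6, 8, -3], [-1, -3, 0]].
Row-reducing A symmetrically gives the diagonal entries -5, 76/5, -1/76.
So there are 1 positive, 2 negative pivots.
The rank is the number of nonzero pivots: 3.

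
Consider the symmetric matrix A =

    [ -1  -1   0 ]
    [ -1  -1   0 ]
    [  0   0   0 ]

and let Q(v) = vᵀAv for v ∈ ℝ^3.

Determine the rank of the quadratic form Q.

1

Row-reducing A symmetrically gives the diagonal entries -1, 0, 0.
So there are 1 negative, 2 zero pivots.
The rank is the number of nonzero pivots: 1.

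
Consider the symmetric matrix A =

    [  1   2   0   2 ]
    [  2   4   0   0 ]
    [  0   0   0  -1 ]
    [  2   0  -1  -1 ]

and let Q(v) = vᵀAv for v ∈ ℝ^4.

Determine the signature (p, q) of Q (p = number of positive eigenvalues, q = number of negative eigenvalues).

By Sylvester's law of inertia any congruent diagonalization of A has 2 positive, 1 negative and 1 zero entries.

(2, 1)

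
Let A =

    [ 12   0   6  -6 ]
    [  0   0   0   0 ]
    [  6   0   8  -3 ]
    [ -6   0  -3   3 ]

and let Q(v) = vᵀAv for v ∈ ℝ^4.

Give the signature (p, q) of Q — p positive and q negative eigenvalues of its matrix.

Congruent diagonalization of A (simultaneous row and column reduction) yields pivots 12, 0, 5, 0.
That gives 2 positive, 2 zero pivots.

(2, 0)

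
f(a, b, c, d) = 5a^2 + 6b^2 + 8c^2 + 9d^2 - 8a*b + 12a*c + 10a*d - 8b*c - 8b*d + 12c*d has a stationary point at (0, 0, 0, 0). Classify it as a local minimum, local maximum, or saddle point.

The Hessian at the origin is H = [[10, -8, 12, 10], [-8, 12, -8, -8], [12, -8, 16, 12], [10, -8, 12, 18]].
An LDLᵀ factorisation of H has diagonal entries 10, 28/5, 8/7, 8.
So there are 4 positive pivots.
H is positive definite, so the origin is a strict local minimum.

local minimum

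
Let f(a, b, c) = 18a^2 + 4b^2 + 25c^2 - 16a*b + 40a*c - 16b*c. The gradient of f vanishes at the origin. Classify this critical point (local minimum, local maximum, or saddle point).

The Hessian at the origin is H = [[36, -16, 40], [-16, 8, -16], [40, -16, 50]].
Row-reducing H symmetrically gives the diagonal entries 36, 8/9, 2.
Counting signs: 3 positive.
H is positive definite, so the origin is a strict local minimum.

local minimum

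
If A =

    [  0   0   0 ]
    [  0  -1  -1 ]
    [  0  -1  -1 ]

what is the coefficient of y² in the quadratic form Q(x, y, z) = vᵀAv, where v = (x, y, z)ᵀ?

-1

The coefficient of y² is the diagonal entry A[2,2] = -1.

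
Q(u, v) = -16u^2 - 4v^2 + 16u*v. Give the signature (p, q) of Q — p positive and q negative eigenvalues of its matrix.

(0, 1)

The associated matrix is A = [[-16, 8], [8, -4]].
Symmetric row and column elimination reduces A to a congruent diagonal form with pivots -16, 0.
Counting signs: 1 negative, 1 zero.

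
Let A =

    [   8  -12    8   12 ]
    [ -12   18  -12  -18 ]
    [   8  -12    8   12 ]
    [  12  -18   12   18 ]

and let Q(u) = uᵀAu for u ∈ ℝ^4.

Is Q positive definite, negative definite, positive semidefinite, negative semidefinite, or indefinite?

positive semidefinite

Symmetric row and column elimination reduces A to a congruent diagonal form with pivots 8, 0, 0, 0.
So there are 1 positive, 3 zero pivots.
Hence Q is positive semidefinite.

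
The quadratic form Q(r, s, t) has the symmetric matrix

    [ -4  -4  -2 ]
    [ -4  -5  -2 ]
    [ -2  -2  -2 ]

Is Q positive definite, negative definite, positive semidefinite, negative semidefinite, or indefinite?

Leading principal minors: Δ_1 = -4, Δ_2 = 4, Δ_3 = -4.
The signs alternate starting with Δ_1 < 0, so by Sylvester's criterion Q is negative definite.

negative definite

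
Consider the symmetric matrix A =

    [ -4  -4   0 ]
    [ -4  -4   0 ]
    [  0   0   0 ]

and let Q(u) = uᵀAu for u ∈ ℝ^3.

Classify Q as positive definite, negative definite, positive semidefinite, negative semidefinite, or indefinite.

Applying the same elementary operations to the rows and columns of A produces a congruent diagonal matrix with entries -4, 0, 0.
So there are 1 negative, 2 zero pivots.
Hence Q is negative semidefinite.

negative semidefinite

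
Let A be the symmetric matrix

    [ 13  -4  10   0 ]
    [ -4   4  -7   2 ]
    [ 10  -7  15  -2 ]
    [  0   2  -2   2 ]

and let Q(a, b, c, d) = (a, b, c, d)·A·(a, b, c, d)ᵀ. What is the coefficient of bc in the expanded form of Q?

The coefficient of bc is A[2,3] + A[3,2] = 2·(-7) = -14.

-14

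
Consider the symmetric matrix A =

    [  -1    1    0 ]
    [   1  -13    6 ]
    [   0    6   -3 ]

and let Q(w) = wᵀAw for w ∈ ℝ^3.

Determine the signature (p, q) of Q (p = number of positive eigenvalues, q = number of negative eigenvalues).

(0, 2)

Row-reducing A symmetrically gives the diagonal entries -1, -12, 0.
That gives 2 negative, 1 zero pivots.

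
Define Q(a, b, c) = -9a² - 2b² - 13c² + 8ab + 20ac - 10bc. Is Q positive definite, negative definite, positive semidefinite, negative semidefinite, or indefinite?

The symmetric matrix of Q is A = [[-9, 4, 10], [4, -2, -5], [10, -5, -13]].
Leading principal minors: Δ_1 = -9, Δ_2 = 2, Δ_3 = -1.
The signs alternate starting with Δ_1 < 0, so by Sylvester's criterion Q is negative definite.

negative definite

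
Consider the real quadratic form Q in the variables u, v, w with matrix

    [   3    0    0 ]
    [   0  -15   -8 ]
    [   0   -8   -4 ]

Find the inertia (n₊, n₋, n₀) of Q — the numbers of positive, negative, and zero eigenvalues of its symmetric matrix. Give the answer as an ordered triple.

Congruent diagonalization of A (simultaneous row and column reduction) yields pivots 3, -15, 4/15.
That gives 2 positive, 1 negative pivots.

(2, 1, 0)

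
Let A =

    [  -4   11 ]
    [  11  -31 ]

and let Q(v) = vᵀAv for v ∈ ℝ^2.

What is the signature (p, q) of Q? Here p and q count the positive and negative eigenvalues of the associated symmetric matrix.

(0, 2)

Row-reducing A symmetrically gives the diagonal entries -4, -3/4.
Counting signs: 2 negative.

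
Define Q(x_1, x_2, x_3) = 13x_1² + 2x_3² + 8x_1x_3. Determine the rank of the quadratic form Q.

The symmetric matrix is A = [[13, 0, 4], [0, 0, 0], [4, 0, 2]].
Congruent diagonalization of A (simultaneous row and column reduction) yields pivots 13, 0, 10/13.
Counting signs: 2 positive, 1 zero.
The rank is the number of nonzero pivots: 2.

2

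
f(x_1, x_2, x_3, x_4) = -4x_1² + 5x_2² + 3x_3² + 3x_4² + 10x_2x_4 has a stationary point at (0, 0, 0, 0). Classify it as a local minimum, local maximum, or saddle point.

The Hessian at the origin is H = [[-8, 0, 0, 0], [0, 10, 0, 10], [0, 0, 6, 0], [0, 10, 0, 6]].
Congruent diagonalization of H (simultaneous row and column reduction) yields pivots -8, 10, 6, -4.
So there are 2 positive, 2 negative pivots.
H is indefinite, so the origin is a saddle point.

saddle point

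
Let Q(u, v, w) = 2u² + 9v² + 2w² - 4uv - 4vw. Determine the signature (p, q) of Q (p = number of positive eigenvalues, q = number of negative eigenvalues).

(3, 0)

The associated matrix is A = [[2, -2, 0], [-2, 9, -2], [0, -2, 2]].
Row-reducing A symmetrically gives the diagonal entries 2, 7, 10/7.
That gives 3 positive pivots.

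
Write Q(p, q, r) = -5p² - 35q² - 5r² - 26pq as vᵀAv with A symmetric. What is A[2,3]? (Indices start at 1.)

0

The coefficient of q·r in Q is 0. For a symmetric A this equals A[2,3] + A[3,2] = 2·A[2,3].
So A[2,3] = 0/2 = 0.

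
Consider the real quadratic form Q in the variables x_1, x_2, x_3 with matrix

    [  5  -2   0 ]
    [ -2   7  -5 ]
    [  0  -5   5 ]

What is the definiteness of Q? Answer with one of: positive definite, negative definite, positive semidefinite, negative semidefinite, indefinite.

Applying the same elementary operations to the rows and columns of A produces a congruent diagonal matrix with entries 5, 31/5, 30/31.
That gives 3 positive pivots.
Hence Q is positive definite.

positive definite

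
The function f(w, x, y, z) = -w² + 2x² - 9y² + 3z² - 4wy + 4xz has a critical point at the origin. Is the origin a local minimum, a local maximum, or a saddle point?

The Hessian at the origin is H = [[-2, 0, -4, 0], [0, 4, 0, 4], [-4, 0, -18, 0], [0, 4, 0, 6]].
Row-reducing H symmetrically gives the diagonal entries -2, 4, -10, 2.
That gives 2 positive, 2 negative pivots.
H is indefinite, so the origin is a saddle point.

saddle point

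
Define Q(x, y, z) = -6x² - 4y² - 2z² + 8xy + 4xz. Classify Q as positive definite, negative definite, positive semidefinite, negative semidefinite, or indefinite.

Write A = [[-6, 4, 2], [4, -4, 0], [2, 0, -2]].
Symmetric row and column elimination reduces A to a congruent diagonal form with pivots -6, -4/3, 0.
Counting signs: 2 negative, 1 zero.
Hence Q is negative semidefinite.

negative semidefinite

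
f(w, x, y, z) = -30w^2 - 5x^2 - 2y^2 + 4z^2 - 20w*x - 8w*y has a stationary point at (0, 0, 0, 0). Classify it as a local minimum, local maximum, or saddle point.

saddle point

The Hessian at the origin is H = [[-60, -20, -8, 0], [-20, -10, 0, 0], [-8, 0, -4, 0], [0, 0, 0, 8]].
Symmetric row and column elimination reduces H to a congruent diagonal form with pivots -60, -10/3, -4/5, 8.
Counting signs: 1 positive, 3 negative.
H is indefinite, so the origin is a saddle point.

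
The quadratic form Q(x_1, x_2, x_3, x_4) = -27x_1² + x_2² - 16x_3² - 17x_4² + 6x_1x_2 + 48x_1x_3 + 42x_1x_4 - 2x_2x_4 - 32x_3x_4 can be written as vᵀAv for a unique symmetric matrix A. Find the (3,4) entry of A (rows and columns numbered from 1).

The coefficient of x_3·x_4 in Q is -32. For a symmetric A this equals A[3,4] + A[4,3] = 2·A[3,4].
So A[3,4] = -32/2 = -16.

-16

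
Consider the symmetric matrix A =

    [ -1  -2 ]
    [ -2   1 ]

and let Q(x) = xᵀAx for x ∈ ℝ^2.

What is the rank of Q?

2

An LDLᵀ factorisation of A has diagonal entries -1, 5.
That gives 1 positive, 1 negative pivots.
The rank is the number of nonzero pivots: 2.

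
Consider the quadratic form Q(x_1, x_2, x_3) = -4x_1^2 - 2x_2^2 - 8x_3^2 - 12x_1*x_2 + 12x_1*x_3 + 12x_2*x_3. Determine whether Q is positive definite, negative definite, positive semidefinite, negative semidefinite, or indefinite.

indefinite

The symmetric matrix is A = [[-4, -6, 6], [-6, -2, 6], [6, 6, -8]].
Applying the same elementary operations to the rows and columns of A produces a congruent diagonal matrix with entries -4, 7, -2/7.
That gives 1 positive, 2 negative pivots.
Hence Q is indefinite.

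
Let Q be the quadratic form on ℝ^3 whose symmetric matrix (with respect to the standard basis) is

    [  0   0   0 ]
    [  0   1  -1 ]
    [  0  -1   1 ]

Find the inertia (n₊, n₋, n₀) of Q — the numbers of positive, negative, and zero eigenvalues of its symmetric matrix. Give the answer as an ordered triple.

(1, 0, 2)

Applying the same elementary operations to the rows and columns of A produces a congruent diagonal matrix with entries 0, 1, 0.
Counting signs: 1 positive, 2 zero.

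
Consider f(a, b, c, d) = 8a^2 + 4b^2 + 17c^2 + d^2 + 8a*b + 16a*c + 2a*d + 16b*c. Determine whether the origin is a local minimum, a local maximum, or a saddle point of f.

local minimum

The Hessian at the origin is H = [[16, 8, 16, 2], [8, 8, 16, 0], [16, 16, 34, 0], [2, 0, 0, 2]].
Row-reducing H symmetrically gives the diagonal entries 16, 4, 2, 3/2.
That gives 4 positive pivots.
H is positive definite, so the origin is a strict local minimum.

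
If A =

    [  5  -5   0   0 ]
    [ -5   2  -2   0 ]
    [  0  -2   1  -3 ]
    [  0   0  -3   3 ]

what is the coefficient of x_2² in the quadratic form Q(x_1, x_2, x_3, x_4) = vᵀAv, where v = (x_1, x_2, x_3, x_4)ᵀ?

The coefficient of x_2² is the diagonal entry A[2,2] = 2.

2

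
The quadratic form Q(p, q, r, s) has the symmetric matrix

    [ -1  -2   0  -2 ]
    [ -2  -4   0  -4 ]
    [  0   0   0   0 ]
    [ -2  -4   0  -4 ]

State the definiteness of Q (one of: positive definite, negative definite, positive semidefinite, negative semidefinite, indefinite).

negative semidefinite

Congruent diagonalization of A (simultaneous row and column reduction) yields pivots -1, 0, 0, 0.
That gives 1 negative, 3 zero pivots.
Hence Q is negative semidefinite.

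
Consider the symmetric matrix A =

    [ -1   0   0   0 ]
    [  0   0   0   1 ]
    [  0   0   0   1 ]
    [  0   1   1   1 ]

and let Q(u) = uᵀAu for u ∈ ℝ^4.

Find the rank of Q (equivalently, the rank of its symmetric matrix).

Row reduction of A gives 3 nonzero rows, so rank A = 3.

3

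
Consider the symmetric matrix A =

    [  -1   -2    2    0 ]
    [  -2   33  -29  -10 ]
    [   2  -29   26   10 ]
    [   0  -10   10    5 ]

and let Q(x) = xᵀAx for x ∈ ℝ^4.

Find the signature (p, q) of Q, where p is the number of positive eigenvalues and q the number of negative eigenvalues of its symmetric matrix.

Congruent diagonalization of A (simultaneous row and column reduction) yields pivots -1, 37, 21/37, 5/21.
So there are 3 positive, 1 negative pivots.

(3, 1)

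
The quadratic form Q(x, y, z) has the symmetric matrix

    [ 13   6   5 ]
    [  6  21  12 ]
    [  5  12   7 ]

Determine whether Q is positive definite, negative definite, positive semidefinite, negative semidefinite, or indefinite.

Symmetric row and column elimination reduces A to a congruent diagonal form with pivots 13, 237/13, -6/79.
So there are 2 positive, 1 negative pivots.
Hence Q is indefinite.

indefinite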